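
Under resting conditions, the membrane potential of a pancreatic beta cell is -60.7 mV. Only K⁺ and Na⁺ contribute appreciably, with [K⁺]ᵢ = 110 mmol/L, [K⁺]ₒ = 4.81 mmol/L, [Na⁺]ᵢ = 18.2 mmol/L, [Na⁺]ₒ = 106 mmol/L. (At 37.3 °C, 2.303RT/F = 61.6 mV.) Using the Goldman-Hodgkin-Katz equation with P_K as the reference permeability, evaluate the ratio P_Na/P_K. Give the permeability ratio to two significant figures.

Let α = P_Na/P_K. GHK: Vm = 61.6·log₁₀[(Kₒ + α·Naₒ)/(Kᵢ + α·Naᵢ)].
10^(Vm/61.6) = 10^(-60.7/61.6) = 0.10342
So 0.10342·(Kᵢ + α·Naᵢ) = Kₒ + α·Naₒ → α = (0.10342·110.0 − 4.81) / (106.0 − 0.10342·18.2)
α = (11.38 − 4.81) / (106.0 − 1.882) = 6.566/104.1 = 0.06307

0.063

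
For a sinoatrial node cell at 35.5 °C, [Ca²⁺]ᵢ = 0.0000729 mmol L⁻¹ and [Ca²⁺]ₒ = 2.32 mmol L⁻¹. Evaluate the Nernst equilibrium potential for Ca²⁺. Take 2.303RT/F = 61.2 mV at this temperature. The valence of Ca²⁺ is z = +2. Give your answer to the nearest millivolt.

E = (61.2/z) · log₁₀([Ca²⁺]_out/[Ca²⁺]_in) with z = +2.
= (61.2/2) · log₁₀(2.32/0.0000729) = 30.60 · log₁₀(3.182e+04)
= 30.60 · (4.5028) = 137.78 mV

138 mV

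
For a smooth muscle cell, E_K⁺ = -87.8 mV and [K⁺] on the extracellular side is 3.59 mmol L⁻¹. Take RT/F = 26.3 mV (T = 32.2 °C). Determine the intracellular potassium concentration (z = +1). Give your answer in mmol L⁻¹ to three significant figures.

Nernst: E = (26.3/1) · ln([out]/[in]), so ln([out]/[in]) = -87.8 × 1 / 26.3 = -3.3384.
[out]/[in] = e^(-3.3384) = 0.03549.
[in] = 3.59 / 0.03549 = 101.1 mmol L⁻¹.

101 mmol L⁻¹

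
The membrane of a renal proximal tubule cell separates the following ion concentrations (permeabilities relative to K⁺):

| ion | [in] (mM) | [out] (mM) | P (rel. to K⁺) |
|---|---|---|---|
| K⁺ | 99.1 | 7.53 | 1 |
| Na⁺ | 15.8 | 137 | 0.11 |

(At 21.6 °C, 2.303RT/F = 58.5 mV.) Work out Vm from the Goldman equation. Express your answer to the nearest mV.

-38 mV

Vm = 58.5 · log₁₀[(Σ P·[cation]ₒ + Σ P·[anion]ᵢ) / (Σ P·[cation]ᵢ + Σ P·[anion]ₒ)]
Numerator = 1×7.53 + 0.11×137 = 22.6
Denominator = 1×99.1 + 0.11×15.8 = 100.8
Vm = 58.5 · log₁₀(0.22412) = 58.5 × (-0.6495) = -38.00 mV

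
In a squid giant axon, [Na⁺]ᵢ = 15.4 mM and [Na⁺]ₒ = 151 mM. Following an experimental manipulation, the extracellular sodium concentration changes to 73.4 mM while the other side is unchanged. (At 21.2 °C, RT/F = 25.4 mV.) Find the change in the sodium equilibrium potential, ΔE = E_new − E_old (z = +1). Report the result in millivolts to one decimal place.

-18.3 mV

E_old = (25.4/1)·ln(151/15.4) = 57.99 mV
E_new = (25.4/1)·ln(73.4/15.4) = 39.66 mV
ΔE = 39.66 − (57.99) = -18.32 mV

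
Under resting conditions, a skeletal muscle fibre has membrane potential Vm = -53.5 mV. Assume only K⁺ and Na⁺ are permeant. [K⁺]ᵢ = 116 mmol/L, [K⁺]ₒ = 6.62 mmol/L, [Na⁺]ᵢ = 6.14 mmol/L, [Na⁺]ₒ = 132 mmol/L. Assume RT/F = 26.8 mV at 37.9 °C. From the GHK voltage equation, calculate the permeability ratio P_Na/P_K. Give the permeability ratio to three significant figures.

Let α = P_Na/P_K. GHK: Vm = 26.8·ln[(Kₒ + α·Naₒ)/(Kᵢ + α·Naᵢ)].
e^(Vm/26.8) = e^(-53.5/26.8) = 0.13584
So 0.13584·(Kᵢ + α·Naᵢ) = Kₒ + α·Naₒ → α = (0.13584·116.0 − 6.62) / (132.0 − 0.13584·6.14)
α = (15.76 − 6.62) / (132.0 − 0.8341) = 9.138/131.2 = 0.06966

0.0697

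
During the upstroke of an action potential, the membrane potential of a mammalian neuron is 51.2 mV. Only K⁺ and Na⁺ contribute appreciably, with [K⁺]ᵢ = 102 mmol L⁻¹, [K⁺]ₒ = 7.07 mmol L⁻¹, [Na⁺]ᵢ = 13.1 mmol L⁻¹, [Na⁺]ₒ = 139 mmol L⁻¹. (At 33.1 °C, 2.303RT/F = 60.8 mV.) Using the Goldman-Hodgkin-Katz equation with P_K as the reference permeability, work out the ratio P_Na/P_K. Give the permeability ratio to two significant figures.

Let α = P_Na/P_K. GHK: Vm = 60.8·log₁₀[(Kₒ + α·Naₒ)/(Kᵢ + α·Naᵢ)].
10^(Vm/60.8) = 10^(51.2/60.8) = 6.9519
So 6.9519·(Kᵢ + α·Naᵢ) = Kₒ + α·Naₒ → α = (6.9519·102.0 − 7.07) / (139.0 − 6.9519·13.1)
α = (709.1 − 7.07) / (139.0 − 91.07) = 702/47.93 = 14.65

15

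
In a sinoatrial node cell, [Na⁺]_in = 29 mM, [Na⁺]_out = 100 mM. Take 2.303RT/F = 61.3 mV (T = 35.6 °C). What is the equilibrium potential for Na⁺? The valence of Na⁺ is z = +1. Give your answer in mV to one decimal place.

E = (61.3/z) · log₁₀([Na⁺]_out/[Na⁺]_in) with z = +1.
= (61.3/1) · log₁₀(100/29) = 61.30 · log₁₀(3.448)
= 61.30 · (0.5376) = 32.96 mV

33.0 mV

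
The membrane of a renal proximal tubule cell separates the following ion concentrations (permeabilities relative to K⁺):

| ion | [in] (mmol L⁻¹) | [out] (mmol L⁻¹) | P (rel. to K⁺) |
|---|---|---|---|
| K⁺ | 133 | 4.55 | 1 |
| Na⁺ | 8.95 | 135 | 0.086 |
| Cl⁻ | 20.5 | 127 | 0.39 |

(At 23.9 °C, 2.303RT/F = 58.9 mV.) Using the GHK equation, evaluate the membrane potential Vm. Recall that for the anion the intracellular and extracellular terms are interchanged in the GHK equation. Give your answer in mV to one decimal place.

Vm = 58.9 · log₁₀[(Σ P·[cation]ₒ + Σ P·[anion]ᵢ) / (Σ P·[cation]ᵢ + Σ P·[anion]ₒ)]
Numerator = 1×4.55 + 0.086×135 + 0.39×20.5 = 24.16
Denominator = 1×133 + 0.086×8.95 + 0.39×127 = 183.3
Vm = 58.9 · log₁₀(0.13178) = 58.9 × (-0.8802) = -51.84 mV

-51.8 mV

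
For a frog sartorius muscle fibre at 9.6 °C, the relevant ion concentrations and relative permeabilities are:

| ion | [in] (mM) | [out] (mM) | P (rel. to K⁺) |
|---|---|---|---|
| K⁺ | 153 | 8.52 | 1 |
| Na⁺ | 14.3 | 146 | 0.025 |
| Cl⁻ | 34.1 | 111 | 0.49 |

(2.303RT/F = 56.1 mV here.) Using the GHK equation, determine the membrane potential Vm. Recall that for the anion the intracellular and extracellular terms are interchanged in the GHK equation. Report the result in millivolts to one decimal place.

Vm = 56.1 · log₁₀[(Σ P·[cation]ₒ + Σ P·[anion]ᵢ) / (Σ P·[cation]ᵢ + Σ P·[anion]ₒ)]
Numerator = 1×8.52 + 0.025×146 + 0.49×34.1 = 28.88
Denominator = 1×153 + 0.025×14.3 + 0.49×111 = 207.7
Vm = 56.1 · log₁₀(0.13901) = 56.1 × (-0.8570) = -48.08 mV

-48.1 mV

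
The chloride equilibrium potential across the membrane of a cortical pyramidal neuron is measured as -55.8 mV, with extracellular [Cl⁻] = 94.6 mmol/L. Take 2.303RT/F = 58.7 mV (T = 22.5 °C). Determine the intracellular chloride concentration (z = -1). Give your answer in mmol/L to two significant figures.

11 mmol/L

Nernst: E = (58.7/-1) · log₁₀([out]/[in]), so log₁₀([out]/[in]) = -55.8 × -1 / 58.7 = 0.9506.
[out]/[in] = 10^(0.9506) = 8.925.
[in] = 94.6 / 8.925 = 10.6 mmol/L.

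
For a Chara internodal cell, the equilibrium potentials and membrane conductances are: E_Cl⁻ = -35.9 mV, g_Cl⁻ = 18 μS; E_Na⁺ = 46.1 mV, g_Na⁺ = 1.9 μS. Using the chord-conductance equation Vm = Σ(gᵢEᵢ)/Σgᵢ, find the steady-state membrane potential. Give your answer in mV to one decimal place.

Σ gᵢEᵢ = 18·(-35.9) + 1.9·(46.1) = -558.61
Σ gᵢ = 18 + 1.9 = 19.9
Vm = -558.61 / 19.9 = -28.07 mV

-28.1 mV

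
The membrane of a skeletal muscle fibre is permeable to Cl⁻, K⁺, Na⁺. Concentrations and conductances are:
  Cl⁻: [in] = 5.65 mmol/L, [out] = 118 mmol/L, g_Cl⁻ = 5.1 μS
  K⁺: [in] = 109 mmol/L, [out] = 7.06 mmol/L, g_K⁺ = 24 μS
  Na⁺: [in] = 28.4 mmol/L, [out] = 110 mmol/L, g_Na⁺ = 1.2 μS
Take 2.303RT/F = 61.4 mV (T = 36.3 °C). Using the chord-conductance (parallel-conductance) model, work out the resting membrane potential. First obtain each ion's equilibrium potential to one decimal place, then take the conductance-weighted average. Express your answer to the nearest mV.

E_Cl⁻ = (61.4/-1)·log₁₀(118/5.65) = -81.0 mV
E_K⁺ = (61.4/1)·log₁₀(7.06/109) = -73.0 mV
E_Na⁺ = (61.4/1)·log₁₀(110/28.4) = 36.1 mV
Vm = (Σ gᵢEᵢ)/(Σ gᵢ) = (5.1·-81.0 + 24·-73.0 + 1.2·36.1) / (5.1 + 24 + 1.2)
= -2121.78 / 30.3 = -70.03 mV

-70 mV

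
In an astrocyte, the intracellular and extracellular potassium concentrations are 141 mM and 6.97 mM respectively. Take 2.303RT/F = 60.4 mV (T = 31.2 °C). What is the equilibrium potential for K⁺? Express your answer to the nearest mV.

-79 mV

E = (60.4/z) · log₁₀([K⁺]_out/[K⁺]_in) with z = +1.
= (60.4/1) · log₁₀(6.97/141) = 60.40 · log₁₀(0.04943)
= 60.40 · (-1.3060) = -78.88 mV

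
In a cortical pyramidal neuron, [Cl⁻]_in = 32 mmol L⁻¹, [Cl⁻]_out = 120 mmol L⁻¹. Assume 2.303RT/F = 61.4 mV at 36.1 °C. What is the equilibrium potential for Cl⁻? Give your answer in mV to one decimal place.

-35.2 mV

E = (61.4/z) · log₁₀([Cl⁻]_out/[Cl⁻]_in) with z = -1.
For an anion, dividing by z = -1 reverses the sign.
= (61.4/-1) · log₁₀(120/32) = -61.40 · log₁₀(3.75)
= -61.40 · (0.5740) = -35.25 mV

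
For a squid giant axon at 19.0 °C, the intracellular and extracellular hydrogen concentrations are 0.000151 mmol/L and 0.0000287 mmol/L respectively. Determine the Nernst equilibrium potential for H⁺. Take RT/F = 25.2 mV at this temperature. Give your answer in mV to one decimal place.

E = (25.2/z) · ln([H⁺]_out/[H⁺]_in) with z = +1.
= (25.2/1) · ln(0.0000287/0.000151) = 25.20 · ln(0.1901)
= 25.20 · (-1.6604) = -41.84 mV

-41.8 mV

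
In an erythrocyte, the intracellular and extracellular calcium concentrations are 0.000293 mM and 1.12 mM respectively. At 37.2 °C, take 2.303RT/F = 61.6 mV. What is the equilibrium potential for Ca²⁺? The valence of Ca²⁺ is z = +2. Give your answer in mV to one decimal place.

E = (61.6/z) · log₁₀([Ca²⁺]_out/[Ca²⁺]_in) with z = +2.
= (61.6/2) · log₁₀(1.12/0.000293) = 30.80 · log₁₀(3823)
= 30.80 · (3.5824) = 110.34 mV

110.3 mV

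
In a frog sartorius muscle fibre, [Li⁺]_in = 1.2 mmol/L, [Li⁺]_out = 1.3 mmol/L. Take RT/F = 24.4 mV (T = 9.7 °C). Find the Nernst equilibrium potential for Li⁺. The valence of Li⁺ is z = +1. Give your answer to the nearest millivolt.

E = (24.4/z) · ln([Li⁺]_out/[Li⁺]_in) with z = +1.
= (24.4/1) · ln(1.3/1.2) = 24.40 · ln(1.083)
= 24.40 · (0.0800) = 1.95 mV

2 mV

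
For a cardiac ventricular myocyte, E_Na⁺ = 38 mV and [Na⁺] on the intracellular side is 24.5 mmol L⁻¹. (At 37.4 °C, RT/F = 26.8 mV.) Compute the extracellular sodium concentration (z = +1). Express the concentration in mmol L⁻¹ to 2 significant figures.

100 mmol L⁻¹

Nernst: E = (26.8/1) · ln([out]/[in]), so ln([out]/[in]) = 38.0 × 1 / 26.8 = 1.4179.
[out]/[in] = e^(1.4179) = 4.128.
[out] = 4.128 × 24.5 = 101.1 mmol L⁻¹.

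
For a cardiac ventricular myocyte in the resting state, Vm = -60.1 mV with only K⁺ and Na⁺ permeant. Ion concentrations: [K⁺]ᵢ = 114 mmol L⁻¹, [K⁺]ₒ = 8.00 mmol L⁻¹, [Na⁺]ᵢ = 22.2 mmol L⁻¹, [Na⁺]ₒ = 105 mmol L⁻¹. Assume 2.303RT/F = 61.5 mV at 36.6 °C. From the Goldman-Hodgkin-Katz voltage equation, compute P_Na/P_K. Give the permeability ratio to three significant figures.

Let α = P_Na/P_K. GHK: Vm = 61.5·log₁₀[(Kₒ + α·Naₒ)/(Kᵢ + α·Naᵢ)].
10^(Vm/61.5) = 10^(-60.1/61.5) = 0.10538
So 0.10538·(Kᵢ + α·Naᵢ) = Kₒ + α·Naₒ → α = (0.10538·114.0 − 8.0) / (105.0 − 0.10538·22.2)
α = (12.01 − 8.0) / (105.0 − 2.339) = 4.013/102.7 = 0.03909

0.0391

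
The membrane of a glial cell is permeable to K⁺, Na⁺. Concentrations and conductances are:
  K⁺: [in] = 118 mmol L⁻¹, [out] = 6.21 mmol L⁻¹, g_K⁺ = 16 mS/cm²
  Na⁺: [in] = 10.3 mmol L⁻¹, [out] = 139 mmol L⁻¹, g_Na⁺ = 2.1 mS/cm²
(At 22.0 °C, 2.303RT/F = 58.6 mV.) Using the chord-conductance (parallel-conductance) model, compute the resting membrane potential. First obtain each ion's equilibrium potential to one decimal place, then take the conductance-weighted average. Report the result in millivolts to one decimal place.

E_K⁺ = (58.6/1)·log₁₀(6.21/118) = -74.9 mV
E_Na⁺ = (58.6/1)·log₁₀(139/10.3) = 66.2 mV
Vm = (Σ gᵢEᵢ)/(Σ gᵢ) = (16·-74.9 + 2.1·66.2) / (16 + 2.1)
= -1059.38 / 18.1 = -58.53 mV

-58.5 mV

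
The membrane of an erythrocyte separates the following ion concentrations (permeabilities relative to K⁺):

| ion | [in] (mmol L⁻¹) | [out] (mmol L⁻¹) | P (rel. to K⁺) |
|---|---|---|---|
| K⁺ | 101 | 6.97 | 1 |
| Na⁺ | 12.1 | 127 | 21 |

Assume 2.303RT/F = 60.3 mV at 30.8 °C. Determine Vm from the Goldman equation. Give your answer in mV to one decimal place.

52.9 mV

Vm = 60.3 · log₁₀[(Σ P·[cation]ₒ + Σ P·[anion]ᵢ) / (Σ P·[cation]ᵢ + Σ P·[anion]ₒ)]
Numerator = 1×6.97 + 21×127 = 2674
Denominator = 1×101 + 21×12.1 = 355.1
Vm = 60.3 · log₁₀(7.5302) = 60.3 × (0.8768) = 52.87 mV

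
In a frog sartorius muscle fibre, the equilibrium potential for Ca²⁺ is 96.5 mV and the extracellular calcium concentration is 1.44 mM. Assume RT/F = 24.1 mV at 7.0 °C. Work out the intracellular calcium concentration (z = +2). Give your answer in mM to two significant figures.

0.00048 mM

Nernst: E = (24.1/2) · ln([out]/[in]), so ln([out]/[in]) = 96.5 × 2 / 24.1 = 8.0083.
[out]/[in] = e^(8.0083) = 3006.
[in] = 1.44 / 3006 = 0.0004791 mM.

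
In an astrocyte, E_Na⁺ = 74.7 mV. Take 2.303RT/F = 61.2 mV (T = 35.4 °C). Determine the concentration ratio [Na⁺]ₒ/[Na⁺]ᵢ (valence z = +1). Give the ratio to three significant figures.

16.6

log₁₀([out]/[in]) = E·z/(61.2) = 74.7 × 1 / 61.2 = 1.2206
[out]/[in] = 10^(1.2206) = 16.62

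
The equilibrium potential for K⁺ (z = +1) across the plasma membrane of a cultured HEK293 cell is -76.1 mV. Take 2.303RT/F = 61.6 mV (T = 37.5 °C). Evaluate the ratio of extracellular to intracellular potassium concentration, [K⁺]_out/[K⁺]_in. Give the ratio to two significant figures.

log₁₀([out]/[in]) = E·z/(61.6) = -76.1 × 1 / 61.6 = -1.2354
[out]/[in] = 10^(-1.2354) = 0.05816

0.058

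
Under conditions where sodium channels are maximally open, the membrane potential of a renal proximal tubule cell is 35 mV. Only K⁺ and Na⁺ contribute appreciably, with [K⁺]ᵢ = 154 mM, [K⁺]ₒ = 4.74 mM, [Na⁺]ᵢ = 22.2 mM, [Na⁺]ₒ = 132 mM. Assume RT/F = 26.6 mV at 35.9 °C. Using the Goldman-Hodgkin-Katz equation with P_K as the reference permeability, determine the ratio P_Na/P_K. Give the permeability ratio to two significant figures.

Let α = P_Na/P_K. GHK: Vm = 26.6·ln[(Kₒ + α·Naₒ)/(Kᵢ + α·Naᵢ)].
e^(Vm/26.6) = e^(35.0/26.6) = 3.7277
So 3.7277·(Kᵢ + α·Naᵢ) = Kₒ + α·Naₒ → α = (3.7277·154.0 − 4.74) / (132.0 − 3.7277·22.2)
α = (574.1 − 4.74) / (132.0 − 82.75) = 569.3/49.25 = 11.56

12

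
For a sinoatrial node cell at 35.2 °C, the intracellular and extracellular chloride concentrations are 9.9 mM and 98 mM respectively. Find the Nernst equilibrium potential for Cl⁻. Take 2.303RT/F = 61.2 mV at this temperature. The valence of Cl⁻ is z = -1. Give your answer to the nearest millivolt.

-61 mV

E = (61.2/z) · log₁₀([Cl⁻]_out/[Cl⁻]_in) with z = -1.
For an anion, dividing by z = -1 reverses the sign.
= (61.2/-1) · log₁₀(98/9.9) = -61.20 · log₁₀(9.899)
= -61.20 · (0.9956) = -60.93 mV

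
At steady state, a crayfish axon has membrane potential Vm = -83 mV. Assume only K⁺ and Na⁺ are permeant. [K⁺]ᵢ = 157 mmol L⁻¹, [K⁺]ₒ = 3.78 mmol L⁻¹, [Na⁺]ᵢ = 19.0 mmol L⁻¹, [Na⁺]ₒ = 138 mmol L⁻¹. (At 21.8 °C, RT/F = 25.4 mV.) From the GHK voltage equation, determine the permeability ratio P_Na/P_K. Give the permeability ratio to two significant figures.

Let α = P_Na/P_K. GHK: Vm = 25.4·ln[(Kₒ + α·Naₒ)/(Kᵢ + α·Naᵢ)].
e^(Vm/25.4) = e^(-83.0/25.4) = 0.038093
So 0.038093·(Kᵢ + α·Naᵢ) = Kₒ + α·Naₒ → α = (0.038093·157.0 − 3.78) / (138.0 − 0.038093·19.0)
α = (5.981 − 3.78) / (138.0 − 0.7238) = 2.201/137.3 = 0.01603

0.016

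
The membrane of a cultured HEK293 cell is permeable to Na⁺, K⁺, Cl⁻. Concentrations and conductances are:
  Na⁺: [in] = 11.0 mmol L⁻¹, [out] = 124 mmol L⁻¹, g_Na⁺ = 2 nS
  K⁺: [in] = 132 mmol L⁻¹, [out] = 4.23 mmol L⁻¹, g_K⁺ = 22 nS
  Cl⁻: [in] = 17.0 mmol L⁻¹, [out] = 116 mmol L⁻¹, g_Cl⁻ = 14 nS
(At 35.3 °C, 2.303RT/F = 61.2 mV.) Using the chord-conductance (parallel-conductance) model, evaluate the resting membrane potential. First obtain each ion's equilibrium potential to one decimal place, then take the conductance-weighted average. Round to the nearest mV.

E_Na⁺ = (61.2/1)·log₁₀(124/11.0) = 64.4 mV
E_K⁺ = (61.2/1)·log₁₀(4.23/132) = -91.4 mV
E_Cl⁻ = (61.2/-1)·log₁₀(116/17.0) = -51.0 mV
Vm = (Σ gᵢEᵢ)/(Σ gᵢ) = (2·64.4 + 22·-91.4 + 14·-51.0) / (2 + 22 + 14)
= -2596.00 / 38 = -68.32 mV

-68 mV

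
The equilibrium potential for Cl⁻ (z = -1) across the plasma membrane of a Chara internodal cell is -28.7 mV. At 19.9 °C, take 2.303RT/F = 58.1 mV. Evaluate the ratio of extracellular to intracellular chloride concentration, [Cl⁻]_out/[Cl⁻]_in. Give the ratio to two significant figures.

log₁₀([out]/[in]) = E·z/(58.1) = -28.7 × -1 / 58.1 = 0.4940
[out]/[in] = 10^(0.4940) = 3.119

3.1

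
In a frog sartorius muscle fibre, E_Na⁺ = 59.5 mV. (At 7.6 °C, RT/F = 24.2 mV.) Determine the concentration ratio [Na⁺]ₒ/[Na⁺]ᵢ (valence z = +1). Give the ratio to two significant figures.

12

ln([out]/[in]) = E·z/(24.2) = 59.5 × 1 / 24.2 = 2.4587
[out]/[in] = e^(2.4587) = 11.69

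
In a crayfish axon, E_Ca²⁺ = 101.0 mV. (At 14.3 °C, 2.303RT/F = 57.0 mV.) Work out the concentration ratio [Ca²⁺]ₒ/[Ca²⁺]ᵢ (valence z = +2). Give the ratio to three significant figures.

3500

log₁₀([out]/[in]) = E·z/(57.0) = 101.0 × 2 / 57.0 = 3.5439
[out]/[in] = 10^(3.5439) = 3498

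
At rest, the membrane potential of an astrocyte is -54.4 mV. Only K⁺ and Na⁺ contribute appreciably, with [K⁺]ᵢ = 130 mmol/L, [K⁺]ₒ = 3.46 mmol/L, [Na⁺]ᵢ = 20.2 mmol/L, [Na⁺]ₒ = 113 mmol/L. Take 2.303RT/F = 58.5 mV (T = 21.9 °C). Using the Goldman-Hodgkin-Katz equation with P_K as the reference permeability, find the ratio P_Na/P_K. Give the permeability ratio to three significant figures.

0.107

Let α = P_Na/P_K. GHK: Vm = 58.5·log₁₀[(Kₒ + α·Naₒ)/(Kᵢ + α·Naᵢ)].
10^(Vm/58.5) = 10^(-54.4/58.5) = 0.11751
So 0.11751·(Kᵢ + α·Naᵢ) = Kₒ + α·Naₒ → α = (0.11751·130.0 − 3.46) / (113.0 − 0.11751·20.2)
α = (15.28 − 3.46) / (113.0 − 2.374) = 11.82/110.6 = 0.1068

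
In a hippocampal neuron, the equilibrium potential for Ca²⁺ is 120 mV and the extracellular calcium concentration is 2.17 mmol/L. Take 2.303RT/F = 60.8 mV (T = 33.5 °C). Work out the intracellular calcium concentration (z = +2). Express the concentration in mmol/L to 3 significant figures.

Nernst: E = (60.8/2) · log₁₀([out]/[in]), so log₁₀([out]/[in]) = 120.0 × 2 / 60.8 = 3.9474.
[out]/[in] = 10^(3.9474) = 8859.
[in] = 2.17 / 8859 = 0.000245 mmol/L.

0.000245 mmol/L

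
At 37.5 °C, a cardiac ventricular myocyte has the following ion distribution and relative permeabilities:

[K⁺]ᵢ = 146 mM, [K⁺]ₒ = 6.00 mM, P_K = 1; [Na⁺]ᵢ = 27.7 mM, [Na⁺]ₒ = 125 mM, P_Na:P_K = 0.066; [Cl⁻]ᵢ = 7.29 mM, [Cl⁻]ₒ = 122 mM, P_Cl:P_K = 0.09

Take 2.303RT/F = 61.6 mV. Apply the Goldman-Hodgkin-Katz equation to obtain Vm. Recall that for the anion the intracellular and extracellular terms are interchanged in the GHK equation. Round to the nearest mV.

Vm = 61.6 · log₁₀[(Σ P·[cation]ₒ + Σ P·[anion]ᵢ) / (Σ P·[cation]ᵢ + Σ P·[anion]ₒ)]
Numerator = 1×6.00 + 0.066×125 + 0.09×7.29 = 14.91
Denominator = 1×146 + 0.066×27.7 + 0.09×122 = 158.8
Vm = 61.6 · log₁₀(0.093862) = 61.6 × (-1.0275) = -63.29 mV

-63 mV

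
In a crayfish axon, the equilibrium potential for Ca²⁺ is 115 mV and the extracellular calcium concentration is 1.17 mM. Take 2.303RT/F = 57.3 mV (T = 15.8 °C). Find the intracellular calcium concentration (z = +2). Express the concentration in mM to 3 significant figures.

0.000113 mM

Nernst: E = (57.3/2) · log₁₀([out]/[in]), so log₁₀([out]/[in]) = 115.0 × 2 / 57.3 = 4.0140.
[out]/[in] = 10^(4.0140) = 1.033e+04.
[in] = 1.17 / 1.033e+04 = 0.0001133 mM.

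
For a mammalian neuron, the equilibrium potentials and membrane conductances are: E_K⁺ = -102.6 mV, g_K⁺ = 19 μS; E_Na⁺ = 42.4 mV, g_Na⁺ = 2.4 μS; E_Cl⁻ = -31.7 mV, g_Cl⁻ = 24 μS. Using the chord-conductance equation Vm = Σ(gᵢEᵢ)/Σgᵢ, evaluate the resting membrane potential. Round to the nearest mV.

-57 mV

Σ gᵢEᵢ = 19·(-102.6) + 2.4·(42.4) + 24·(-31.7) = -2608.44
Σ gᵢ = 19 + 2.4 + 24 = 45.4
Vm = -2608.44 / 45.4 = -57.45 mV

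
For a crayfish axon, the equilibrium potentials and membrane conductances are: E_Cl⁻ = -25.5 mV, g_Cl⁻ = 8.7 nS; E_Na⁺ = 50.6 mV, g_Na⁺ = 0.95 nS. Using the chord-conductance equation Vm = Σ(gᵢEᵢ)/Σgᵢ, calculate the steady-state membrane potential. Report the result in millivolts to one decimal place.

-18.0 mV

Σ gᵢEᵢ = 8.7·(-25.5) + 0.95·(50.6) = -173.78
Σ gᵢ = 8.7 + 0.95 = 9.65
Vm = -173.78 / 9.65 = -18.01 mV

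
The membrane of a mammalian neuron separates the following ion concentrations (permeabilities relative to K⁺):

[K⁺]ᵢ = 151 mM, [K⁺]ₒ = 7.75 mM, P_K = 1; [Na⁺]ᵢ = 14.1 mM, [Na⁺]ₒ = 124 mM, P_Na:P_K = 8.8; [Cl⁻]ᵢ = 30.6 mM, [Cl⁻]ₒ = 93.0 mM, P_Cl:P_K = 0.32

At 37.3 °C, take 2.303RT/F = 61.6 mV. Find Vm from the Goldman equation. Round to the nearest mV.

Vm = 61.6 · log₁₀[(Σ P·[cation]ₒ + Σ P·[anion]ᵢ) / (Σ P·[cation]ᵢ + Σ P·[anion]ₒ)]
Numerator = 1×7.75 + 8.8×124 + 0.32×30.6 = 1109
Denominator = 1×151 + 8.8×14.1 + 0.32×93.0 = 304.8
Vm = 61.6 · log₁₀(3.6371) = 61.6 × (0.5608) = 34.54 mV

35 mV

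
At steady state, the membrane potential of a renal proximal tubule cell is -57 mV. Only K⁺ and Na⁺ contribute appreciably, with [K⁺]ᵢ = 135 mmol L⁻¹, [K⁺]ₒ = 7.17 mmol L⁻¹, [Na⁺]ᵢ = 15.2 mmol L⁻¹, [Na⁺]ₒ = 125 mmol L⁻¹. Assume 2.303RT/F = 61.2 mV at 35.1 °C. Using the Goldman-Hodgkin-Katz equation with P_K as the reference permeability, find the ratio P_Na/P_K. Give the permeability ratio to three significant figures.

Let α = P_Na/P_K. GHK: Vm = 61.2·log₁₀[(Kₒ + α·Naₒ)/(Kᵢ + α·Naᵢ)].
10^(Vm/61.2) = 10^(-57.0/61.2) = 0.11712
So 0.11712·(Kᵢ + α·Naᵢ) = Kₒ + α·Naₒ → α = (0.11712·135.0 − 7.17) / (125.0 − 0.11712·15.2)
α = (15.81 − 7.17) / (125.0 − 1.78) = 8.641/123.2 = 0.07013

0.0701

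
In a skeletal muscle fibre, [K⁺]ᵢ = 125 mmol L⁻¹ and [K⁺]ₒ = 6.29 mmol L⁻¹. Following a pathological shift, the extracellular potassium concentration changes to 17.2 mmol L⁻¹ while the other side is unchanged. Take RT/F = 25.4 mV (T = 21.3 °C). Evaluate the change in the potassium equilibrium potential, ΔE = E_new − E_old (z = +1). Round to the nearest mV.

E_old = (25.4/1)·ln(6.29/125) = -75.93 mV
E_new = (25.4/1)·ln(17.2/125) = -50.38 mV
ΔE = -50.38 − (-75.93) = 25.55 mV

26 mV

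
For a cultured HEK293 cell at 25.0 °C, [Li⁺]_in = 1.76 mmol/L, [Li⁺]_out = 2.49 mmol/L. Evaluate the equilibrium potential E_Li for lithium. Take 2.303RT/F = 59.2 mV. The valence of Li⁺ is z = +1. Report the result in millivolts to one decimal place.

E = (59.2/z) · log₁₀([Li⁺]_out/[Li⁺]_in) with z = +1.
= (59.2/1) · log₁₀(2.49/1.76) = 59.20 · log₁₀(1.415)
= 59.20 · (0.1507) = 8.92 mV

8.9 mV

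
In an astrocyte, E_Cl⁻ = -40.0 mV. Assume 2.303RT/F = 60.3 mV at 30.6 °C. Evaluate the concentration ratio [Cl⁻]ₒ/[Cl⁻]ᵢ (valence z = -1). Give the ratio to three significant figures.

4.61

log₁₀([out]/[in]) = E·z/(60.3) = -40.0 × -1 / 60.3 = 0.6633
[out]/[in] = 10^(0.6633) = 4.606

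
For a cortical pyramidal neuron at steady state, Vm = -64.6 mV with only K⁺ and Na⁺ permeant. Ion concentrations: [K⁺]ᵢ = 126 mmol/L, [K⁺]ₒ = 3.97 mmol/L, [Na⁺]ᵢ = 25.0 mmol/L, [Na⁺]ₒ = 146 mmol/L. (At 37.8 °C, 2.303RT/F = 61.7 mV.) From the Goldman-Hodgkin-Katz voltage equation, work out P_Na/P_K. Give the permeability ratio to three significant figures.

Let α = P_Na/P_K. GHK: Vm = 61.7·log₁₀[(Kₒ + α·Naₒ)/(Kᵢ + α·Naᵢ)].
10^(Vm/61.7) = 10^(-64.6/61.7) = 0.089743
So 0.089743·(Kᵢ + α·Naᵢ) = Kₒ + α·Naₒ → α = (0.089743·126.0 − 3.97) / (146.0 − 0.089743·25.0)
α = (11.31 − 3.97) / (146.0 − 2.244) = 7.338/143.8 = 0.05104

0.0510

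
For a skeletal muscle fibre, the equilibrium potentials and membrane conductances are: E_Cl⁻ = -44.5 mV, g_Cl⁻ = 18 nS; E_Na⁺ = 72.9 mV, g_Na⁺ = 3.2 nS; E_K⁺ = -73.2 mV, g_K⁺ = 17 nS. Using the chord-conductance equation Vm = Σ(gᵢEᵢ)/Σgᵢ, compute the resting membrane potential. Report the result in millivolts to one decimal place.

Σ gᵢEᵢ = 18·(-44.5) + 3.2·(72.9) + 17·(-73.2) = -1812.12
Σ gᵢ = 18 + 3.2 + 17 = 38.2
Vm = -1812.12 / 38.2 = -47.44 mV

-47.4 mV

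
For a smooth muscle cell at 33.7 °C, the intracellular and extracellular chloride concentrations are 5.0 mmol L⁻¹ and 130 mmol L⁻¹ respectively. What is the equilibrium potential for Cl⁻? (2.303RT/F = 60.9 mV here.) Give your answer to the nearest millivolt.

E = (60.9/z) · log₁₀([Cl⁻]_out/[Cl⁻]_in) with z = -1.
For an anion, dividing by z = -1 reverses the sign.
= (60.9/-1) · log₁₀(130/5.0) = -60.90 · log₁₀(26)
= -60.90 · (1.4150) = -86.17 mV

-86 mV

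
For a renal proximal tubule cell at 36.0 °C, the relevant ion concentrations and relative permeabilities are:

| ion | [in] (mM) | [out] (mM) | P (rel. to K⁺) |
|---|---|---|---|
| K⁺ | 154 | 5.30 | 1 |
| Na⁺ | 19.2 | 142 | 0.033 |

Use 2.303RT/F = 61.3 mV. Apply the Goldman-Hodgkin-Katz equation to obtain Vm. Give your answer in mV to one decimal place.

-72.9 mV

Vm = 61.3 · log₁₀[(Σ P·[cation]ₒ + Σ P·[anion]ᵢ) / (Σ P·[cation]ᵢ + Σ P·[anion]ₒ)]
Numerator = 1×5.30 + 0.033×142 = 9.986
Denominator = 1×154 + 0.033×19.2 = 154.6
Vm = 61.3 · log₁₀(0.064578) = 61.3 × (-1.1899) = -72.94 mV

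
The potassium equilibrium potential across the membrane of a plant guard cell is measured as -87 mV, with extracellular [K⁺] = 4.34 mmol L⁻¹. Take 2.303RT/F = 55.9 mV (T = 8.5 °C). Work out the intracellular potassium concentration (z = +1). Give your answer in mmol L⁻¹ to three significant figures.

156 mmol L⁻¹

Nernst: E = (55.9/1) · log₁₀([out]/[in]), so log₁₀([out]/[in]) = -87.0 × 1 / 55.9 = -1.5564.
[out]/[in] = 10^(-1.5564) = 0.02777.
[in] = 4.34 / 0.02777 = 156.3 mmol L⁻¹.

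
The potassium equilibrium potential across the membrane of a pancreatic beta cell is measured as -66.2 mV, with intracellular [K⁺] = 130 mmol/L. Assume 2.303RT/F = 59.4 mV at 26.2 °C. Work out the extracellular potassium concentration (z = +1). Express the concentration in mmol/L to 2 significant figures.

10 mmol/L

Nernst: E = (59.4/1) · log₁₀([out]/[in]), so log₁₀([out]/[in]) = -66.2 × 1 / 59.4 = -1.1145.
[out]/[in] = 10^(-1.1145) = 0.07683.
[out] = 0.07683 × 130 = 9.988 mmol/L.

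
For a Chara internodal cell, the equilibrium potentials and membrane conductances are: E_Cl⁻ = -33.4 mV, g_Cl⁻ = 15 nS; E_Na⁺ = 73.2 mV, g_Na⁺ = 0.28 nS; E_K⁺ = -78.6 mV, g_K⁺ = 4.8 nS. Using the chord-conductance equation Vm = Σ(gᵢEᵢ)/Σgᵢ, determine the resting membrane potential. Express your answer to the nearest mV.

-43 mV

Σ gᵢEᵢ = 15·(-33.4) + 0.28·(73.2) + 4.8·(-78.6) = -857.78
Σ gᵢ = 15 + 0.28 + 4.8 = 20.08
Vm = -857.78 / 20.08 = -42.72 mV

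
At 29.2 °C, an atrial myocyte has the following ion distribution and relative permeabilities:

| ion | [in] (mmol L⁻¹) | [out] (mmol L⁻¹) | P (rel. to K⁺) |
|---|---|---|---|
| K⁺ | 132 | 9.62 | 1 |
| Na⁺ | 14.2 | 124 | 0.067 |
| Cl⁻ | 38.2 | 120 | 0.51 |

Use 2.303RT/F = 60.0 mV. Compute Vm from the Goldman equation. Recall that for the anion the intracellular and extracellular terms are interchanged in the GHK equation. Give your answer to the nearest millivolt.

Vm = 60.0 · log₁₀[(Σ P·[cation]ₒ + Σ P·[anion]ᵢ) / (Σ P·[cation]ᵢ + Σ P·[anion]ₒ)]
Numerator = 1×9.62 + 0.067×124 + 0.51×38.2 = 37.41
Denominator = 1×132 + 0.067×14.2 + 0.51×120 = 194.2
Vm = 60.0 · log₁₀(0.19268) = 60.0 × (-0.7152) = -42.91 mV

-43 mV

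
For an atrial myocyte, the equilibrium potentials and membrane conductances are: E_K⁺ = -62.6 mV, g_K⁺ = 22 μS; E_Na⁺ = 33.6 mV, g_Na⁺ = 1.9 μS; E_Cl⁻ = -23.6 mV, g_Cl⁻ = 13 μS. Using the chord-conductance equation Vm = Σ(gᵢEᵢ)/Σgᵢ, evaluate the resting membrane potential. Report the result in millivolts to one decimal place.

-43.9 mV

Σ gᵢEᵢ = 22·(-62.6) + 1.9·(33.6) + 13·(-23.6) = -1620.16
Σ gᵢ = 22 + 1.9 + 13 = 36.9
Vm = -1620.16 / 36.9 = -43.91 mV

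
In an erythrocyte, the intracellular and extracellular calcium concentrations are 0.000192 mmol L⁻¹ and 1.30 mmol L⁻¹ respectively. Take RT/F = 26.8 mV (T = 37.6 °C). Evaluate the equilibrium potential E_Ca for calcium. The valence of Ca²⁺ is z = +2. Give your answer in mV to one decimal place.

E = (26.8/z) · ln([Ca²⁺]_out/[Ca²⁺]_in) with z = +2.
= (26.8/2) · ln(1.30/0.000192) = 13.40 · ln(6771)
= 13.40 · (8.8204) = 118.19 mV

118.2 mV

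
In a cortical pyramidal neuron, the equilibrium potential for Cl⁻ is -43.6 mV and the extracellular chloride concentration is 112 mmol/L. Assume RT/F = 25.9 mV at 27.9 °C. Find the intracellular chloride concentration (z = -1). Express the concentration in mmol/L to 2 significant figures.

21 mmol/L

Nernst: E = (25.9/-1) · ln([out]/[in]), so ln([out]/[in]) = -43.6 × -1 / 25.9 = 1.6834.
[out]/[in] = e^(1.6834) = 5.384.
[in] = 112 / 5.384 = 20.8 mmol/L.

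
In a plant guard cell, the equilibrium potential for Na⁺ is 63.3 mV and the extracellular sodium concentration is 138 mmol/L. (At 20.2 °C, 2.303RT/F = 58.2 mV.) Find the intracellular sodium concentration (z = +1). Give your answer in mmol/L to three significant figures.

Nernst: E = (58.2/1) · log₁₀([out]/[in]), so log₁₀([out]/[in]) = 63.3 × 1 / 58.2 = 1.0876.
[out]/[in] = 10^(1.0876) = 12.24.
[in] = 138 / 12.24 = 11.28 mmol/L.

11.3 mmol/L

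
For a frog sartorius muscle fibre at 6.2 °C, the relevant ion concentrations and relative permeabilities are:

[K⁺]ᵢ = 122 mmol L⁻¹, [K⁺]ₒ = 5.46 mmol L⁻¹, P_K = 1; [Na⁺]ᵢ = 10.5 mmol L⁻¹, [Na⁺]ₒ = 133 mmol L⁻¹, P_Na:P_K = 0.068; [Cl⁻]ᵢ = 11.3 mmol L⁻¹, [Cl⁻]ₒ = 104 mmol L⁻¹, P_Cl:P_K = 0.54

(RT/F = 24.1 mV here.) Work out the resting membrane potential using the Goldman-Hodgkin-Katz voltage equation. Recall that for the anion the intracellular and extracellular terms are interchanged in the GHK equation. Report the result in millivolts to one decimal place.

-52.1 mV

Vm = 24.1 · ln[(Σ P·[cation]ₒ + Σ P·[anion]ᵢ) / (Σ P·[cation]ᵢ + Σ P·[anion]ₒ)]
Numerator = 1×5.46 + 0.068×133 + 0.54×11.3 = 20.61
Denominator = 1×122 + 0.068×10.5 + 0.54×104 = 178.9
Vm = 24.1 · ln(0.1152) = 24.1 × (-2.1611) = -52.08 mV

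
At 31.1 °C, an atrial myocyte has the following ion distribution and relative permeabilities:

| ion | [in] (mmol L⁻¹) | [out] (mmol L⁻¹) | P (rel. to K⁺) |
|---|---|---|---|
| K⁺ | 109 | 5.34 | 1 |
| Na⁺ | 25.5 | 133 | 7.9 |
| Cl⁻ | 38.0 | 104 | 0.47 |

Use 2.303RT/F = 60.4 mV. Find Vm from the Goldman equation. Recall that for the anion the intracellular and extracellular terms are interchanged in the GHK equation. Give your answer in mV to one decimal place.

Vm = 60.4 · log₁₀[(Σ P·[cation]ₒ + Σ P·[anion]ᵢ) / (Σ P·[cation]ᵢ + Σ P·[anion]ₒ)]
Numerator = 1×5.34 + 7.9×133 + 0.47×38.0 = 1074
Denominator = 1×109 + 7.9×25.5 + 0.47×104 = 359.3
Vm = 60.4 · log₁₀(2.9886) = 60.4 × (0.4755) = 28.72 mV

28.7 mV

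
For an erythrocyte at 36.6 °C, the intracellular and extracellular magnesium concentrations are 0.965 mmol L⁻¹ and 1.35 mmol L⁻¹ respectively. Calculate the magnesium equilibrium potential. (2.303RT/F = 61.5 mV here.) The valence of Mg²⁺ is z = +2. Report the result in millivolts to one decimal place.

E = (61.5/z) · log₁₀([Mg²⁺]_out/[Mg²⁺]_in) with z = +2.
= (61.5/2) · log₁₀(1.35/0.965) = 30.75 · log₁₀(1.399)
= 30.75 · (0.1458) = 4.48 mV

4.5 mV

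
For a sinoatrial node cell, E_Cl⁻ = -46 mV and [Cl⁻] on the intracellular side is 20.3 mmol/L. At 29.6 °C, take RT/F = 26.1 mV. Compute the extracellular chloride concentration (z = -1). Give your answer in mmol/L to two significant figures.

120 mmol/L

Nernst: E = (26.1/-1) · ln([out]/[in]), so ln([out]/[in]) = -46.0 × -1 / 26.1 = 1.7625.
[out]/[in] = e^(1.7625) = 5.827.
[out] = 5.827 × 20.3 = 118.3 mmol/L.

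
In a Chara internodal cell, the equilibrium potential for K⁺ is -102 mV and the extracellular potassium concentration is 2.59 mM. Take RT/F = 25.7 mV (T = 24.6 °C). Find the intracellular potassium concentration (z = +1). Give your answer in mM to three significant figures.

137 mM

Nernst: E = (25.7/1) · ln([out]/[in]), so ln([out]/[in]) = -102.0 × 1 / 25.7 = -3.9689.
[out]/[in] = e^(-3.9689) = 0.01889.
[in] = 2.59 / 0.01889 = 137.1 mM.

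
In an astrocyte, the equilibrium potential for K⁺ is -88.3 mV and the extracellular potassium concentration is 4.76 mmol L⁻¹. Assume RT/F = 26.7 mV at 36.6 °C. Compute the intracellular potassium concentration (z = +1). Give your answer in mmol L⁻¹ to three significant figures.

Nernst: E = (26.7/1) · ln([out]/[in]), so ln([out]/[in]) = -88.3 × 1 / 26.7 = -3.3071.
[out]/[in] = e^(-3.3071) = 0.03662.
[in] = 4.76 / 0.03662 = 130 mmol L⁻¹.

130 mmol L⁻¹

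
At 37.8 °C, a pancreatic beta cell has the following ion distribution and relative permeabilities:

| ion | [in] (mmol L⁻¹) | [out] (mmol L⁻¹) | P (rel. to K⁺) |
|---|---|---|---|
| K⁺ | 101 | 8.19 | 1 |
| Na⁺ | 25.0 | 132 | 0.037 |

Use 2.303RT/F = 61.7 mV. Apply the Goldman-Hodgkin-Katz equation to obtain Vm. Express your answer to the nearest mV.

-55 mV

Vm = 61.7 · log₁₀[(Σ P·[cation]ₒ + Σ P·[anion]ᵢ) / (Σ P·[cation]ᵢ + Σ P·[anion]ₒ)]
Numerator = 1×8.19 + 0.037×132 = 13.07
Denominator = 1×101 + 0.037×25.0 = 101.9
Vm = 61.7 · log₁₀(0.12827) = 61.7 × (-0.8919) = -55.03 mV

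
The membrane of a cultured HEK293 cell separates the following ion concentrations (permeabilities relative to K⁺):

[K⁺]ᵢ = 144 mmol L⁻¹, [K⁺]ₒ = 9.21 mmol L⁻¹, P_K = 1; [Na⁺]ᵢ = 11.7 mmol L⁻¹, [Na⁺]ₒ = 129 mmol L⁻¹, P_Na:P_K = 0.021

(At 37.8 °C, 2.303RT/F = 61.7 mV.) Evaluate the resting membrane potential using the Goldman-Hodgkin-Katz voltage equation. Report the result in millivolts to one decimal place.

-66.8 mV

Vm = 61.7 · log₁₀[(Σ P·[cation]ₒ + Σ P·[anion]ᵢ) / (Σ P·[cation]ᵢ + Σ P·[anion]ₒ)]
Numerator = 1×9.21 + 0.021×129 = 11.92
Denominator = 1×144 + 0.021×11.7 = 144.2
Vm = 61.7 · log₁₀(0.08263) = 61.7 × (-1.0829) = -66.81 mV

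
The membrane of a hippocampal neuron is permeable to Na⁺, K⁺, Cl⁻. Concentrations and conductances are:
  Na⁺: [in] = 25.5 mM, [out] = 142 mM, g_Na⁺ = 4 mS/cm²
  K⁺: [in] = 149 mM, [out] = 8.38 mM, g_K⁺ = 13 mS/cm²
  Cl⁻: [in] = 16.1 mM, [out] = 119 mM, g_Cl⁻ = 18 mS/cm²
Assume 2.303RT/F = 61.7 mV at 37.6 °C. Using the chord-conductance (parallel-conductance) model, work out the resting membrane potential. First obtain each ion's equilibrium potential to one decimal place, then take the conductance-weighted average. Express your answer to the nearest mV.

E_Na⁺ = (61.7/1)·log₁₀(142/25.5) = 46.0 mV
E_K⁺ = (61.7/1)·log₁₀(8.38/149) = -77.1 mV
E_Cl⁻ = (61.7/-1)·log₁₀(119/16.1) = -53.6 mV
Vm = (Σ gᵢEᵢ)/(Σ gᵢ) = (4·46.0 + 13·-77.1 + 18·-53.6) / (4 + 13 + 18)
= -1783.10 / 35 = -50.95 mV

-51 mV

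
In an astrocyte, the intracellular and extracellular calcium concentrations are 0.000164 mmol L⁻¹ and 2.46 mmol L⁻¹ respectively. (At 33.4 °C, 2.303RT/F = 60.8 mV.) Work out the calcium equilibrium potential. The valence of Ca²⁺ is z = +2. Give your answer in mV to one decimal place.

127.0 mV

E = (60.8/z) · log₁₀([Ca²⁺]_out/[Ca²⁺]_in) with z = +2.
= (60.8/2) · log₁₀(2.46/0.000164) = 30.40 · log₁₀(1.5e+04)
= 30.40 · (4.1761) = 126.95 mV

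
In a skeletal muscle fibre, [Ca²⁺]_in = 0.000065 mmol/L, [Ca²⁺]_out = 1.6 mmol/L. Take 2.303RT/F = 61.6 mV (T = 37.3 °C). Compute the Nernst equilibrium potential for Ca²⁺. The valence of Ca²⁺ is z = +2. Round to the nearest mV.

E = (61.6/z) · log₁₀([Ca²⁺]_out/[Ca²⁺]_in) with z = +2.
= (61.6/2) · log₁₀(1.6/0.000065) = 30.80 · log₁₀(2.462e+04)
= 30.80 · (4.3912) = 135.25 mV

135 mV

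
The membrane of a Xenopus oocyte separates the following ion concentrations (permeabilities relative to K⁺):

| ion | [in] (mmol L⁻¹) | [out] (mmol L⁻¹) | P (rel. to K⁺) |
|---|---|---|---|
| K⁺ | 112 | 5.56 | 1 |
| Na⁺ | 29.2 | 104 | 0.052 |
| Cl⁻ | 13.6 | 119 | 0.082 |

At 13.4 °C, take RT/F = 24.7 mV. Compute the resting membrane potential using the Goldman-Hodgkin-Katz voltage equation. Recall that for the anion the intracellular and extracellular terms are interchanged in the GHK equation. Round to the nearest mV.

-57 mV

Vm = 24.7 · ln[(Σ P·[cation]ₒ + Σ P·[anion]ᵢ) / (Σ P·[cation]ᵢ + Σ P·[anion]ₒ)]
Numerator = 1×5.56 + 0.052×104 + 0.082×13.6 = 12.08
Denominator = 1×112 + 0.052×29.2 + 0.082×119 = 123.3
Vm = 24.7 · ln(0.098017) = 24.7 × (-2.3226) = -57.37 mV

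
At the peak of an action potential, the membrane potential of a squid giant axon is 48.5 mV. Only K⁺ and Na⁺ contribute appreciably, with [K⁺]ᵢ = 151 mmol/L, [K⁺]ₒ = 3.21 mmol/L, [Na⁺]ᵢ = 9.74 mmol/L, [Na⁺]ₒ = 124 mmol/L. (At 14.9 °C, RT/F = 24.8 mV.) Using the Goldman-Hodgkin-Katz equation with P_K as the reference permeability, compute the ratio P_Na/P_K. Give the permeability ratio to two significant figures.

19

Let α = P_Na/P_K. GHK: Vm = 24.8·ln[(Kₒ + α·Naₒ)/(Kᵢ + α·Naᵢ)].
e^(Vm/24.8) = e^(48.5/24.8) = 7.0685
So 7.0685·(Kᵢ + α·Naᵢ) = Kₒ + α·Naₒ → α = (7.0685·151.0 − 3.21) / (124.0 − 7.0685·9.74)
α = (1067 − 3.21) / (124.0 − 68.85) = 1064/55.15 = 19.29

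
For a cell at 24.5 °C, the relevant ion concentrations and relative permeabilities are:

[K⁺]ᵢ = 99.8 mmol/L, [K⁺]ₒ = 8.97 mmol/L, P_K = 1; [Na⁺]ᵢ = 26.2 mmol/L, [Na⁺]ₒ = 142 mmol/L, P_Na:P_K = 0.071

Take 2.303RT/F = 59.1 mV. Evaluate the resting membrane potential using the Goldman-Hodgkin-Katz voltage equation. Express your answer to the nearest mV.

Vm = 59.1 · log₁₀[(Σ P·[cation]ₒ + Σ P·[anion]ᵢ) / (Σ P·[cation]ᵢ + Σ P·[anion]ₒ)]
Numerator = 1×8.97 + 0.071×142 = 19.05
Denominator = 1×99.8 + 0.071×26.2 = 101.7
Vm = 59.1 · log₁₀(0.18741) = 59.1 × (-0.7272) = -42.98 mV

-43 mV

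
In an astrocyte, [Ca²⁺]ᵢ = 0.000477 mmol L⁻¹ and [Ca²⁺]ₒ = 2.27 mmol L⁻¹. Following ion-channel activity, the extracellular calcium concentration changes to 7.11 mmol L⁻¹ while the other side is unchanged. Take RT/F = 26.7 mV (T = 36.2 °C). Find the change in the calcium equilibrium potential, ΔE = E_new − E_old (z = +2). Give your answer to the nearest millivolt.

E_old = (26.7/2)·ln(2.27/0.000477) = 113.04 mV
E_new = (26.7/2)·ln(7.11/0.000477) = 128.29 mV
ΔE = 128.29 − (113.04) = 15.24 mV

15 mV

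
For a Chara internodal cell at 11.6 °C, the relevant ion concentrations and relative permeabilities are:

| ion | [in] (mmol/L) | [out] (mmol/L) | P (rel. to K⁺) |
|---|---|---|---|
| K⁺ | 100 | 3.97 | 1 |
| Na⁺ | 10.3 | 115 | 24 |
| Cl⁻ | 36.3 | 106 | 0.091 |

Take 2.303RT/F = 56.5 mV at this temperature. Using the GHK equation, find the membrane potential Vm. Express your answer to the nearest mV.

Vm = 56.5 · log₁₀[(Σ P·[cation]ₒ + Σ P·[anion]ᵢ) / (Σ P·[cation]ᵢ + Σ P·[anion]ₒ)]
Numerator = 1×3.97 + 24×115 + 0.091×36.3 = 2767
Denominator = 1×100 + 24×10.3 + 0.091×106 = 356.8
Vm = 56.5 · log₁₀(7.7548) = 56.5 × (0.8896) = 50.26 mV

50 mV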